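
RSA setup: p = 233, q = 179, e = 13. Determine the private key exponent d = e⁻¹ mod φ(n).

φ(n) = (p−1)(q−1) = 232·178 = 41296.
Need d with 13·d ≡ 1 (mod 41296). Apply the extended Euclidean algorithm:
41296 = 3176×13 + 8
13 = 1×8 + 5
8 = 1×5 + 3
5 = 1×3 + 2
3 = 1×2 + 1
2 = 2×1 + 0
Back-substitute:
1 = 3 − 2
1 = −5 + 2·3
1 = 2·8 − 3·5
1 = −3·13 + 5·8
1 = 5·41296 − 15883·13
So 13·(-15883) ≡ 1 (mod 41296), hence d ≡ -15883 ≡ 25413 (mod 41296).

25413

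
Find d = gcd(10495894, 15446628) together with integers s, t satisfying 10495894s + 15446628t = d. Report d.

2

Apply Euclid's algorithm to 15446628 and 10495894:
15446628 = 1·10495894 + 4950734
10495894 = 2·4950734 + 594426
4950734 = 8·594426 + 195326
594426 = 3·195326 + 8448
195326 = 23·8448 + 1022
8448 = 8·1022 + 272
1022 = 3·272 + 206
272 = 1·206 + 66
206 = 3·66 + 8
66 = 8·8 + 2
8 = 4·2 + 0
gcd(10495894, 15446628) = 2.
Back-substituting:
2 = 66 − 8·8
2 = −8·206 + 25·66
2 = 25·272 − 33·206
2 = −33·1022 + 124·272
2 = 124·8448 − 1025·1022
2 = −1025·195326 + 23699·8448
2 = 23699·594426 − 72122·195326
2 = −72122·4950734 + 600675·594426
2 = 600675·10495894 − 1273472·4950734
2 = −1273472·15446628 + 1874147·10495894
So 2 = (-1273472)·15446628 + (1874147)·10495894.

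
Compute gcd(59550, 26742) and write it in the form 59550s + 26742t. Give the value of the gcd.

6

Repeated division:
59550 = 2·26742 + 6066
26742 = 4·6066 + 2478
6066 = 2·2478 + 1110
2478 = 2·1110 + 258
1110 = 4·258 + 78
258 = 3·78 + 24
78 = 3·24 + 6
24 = 4·6 + 0
gcd(59550, 26742) = 6.
Working backward:
6 = 78 − 3·24
6 = −3·258 + 10·78
6 = 10·1110 − 43·258
6 = −43·2478 + 96·1110
6 = 96·6066 − 235·2478
6 = −235·26742 + 1036·6066
6 = 1036·59550 − 2307·26742
So 6 = (1036)·59550 + (-2307)·26742.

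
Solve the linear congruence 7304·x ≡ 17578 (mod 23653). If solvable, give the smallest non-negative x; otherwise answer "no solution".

7768

First find gcd(7304, 23653):
23653 = 3·7304 + 1741
7304 = 4·1741 + 340
1741 = 5·340 + 41
340 = 8·41 + 12
41 = 3·12 + 5
12 = 2·5 + 2
5 = 2·2 + 1
2 = 2·1 + 0
gcd = 1, so a unique solution mod 23653 exists.
Back-substitute for the Bézout coefficients:
1 = 5 − 2·2
1 = −2·12 + 5·5
1 = 5·41 − 17·12
1 = −17·340 + 141·41
1 = 141·1741 − 722·340
1 = −722·7304 + 3029·1741
1 = 3029·23653 − 9809·7304
So 7304·(-9809) ≡ 1 (mod 23653), giving 7304⁻¹ ≡ 13844.
x ≡ 7304⁻¹·17578 ≡ 13844·17578 ≡ 7768 (mod 23653).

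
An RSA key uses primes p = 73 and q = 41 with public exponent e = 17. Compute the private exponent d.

2033

φ(n) = (p−1)(q−1) = 72·40 = 2880.
Need d with 17·d ≡ 1 (mod 2880). Apply the extended Euclidean algorithm:
2880 = 169·17 + 7
17 = 2·7 + 3
7 = 2·3 + 1
3 = 3·1 + 0
Back-substitute:
1 = 7 − 2·3
1 = −2·17 + 5·7
1 = 5·2880 − 847·17
So 17·(-847) ≡ 1 (mod 2880), hence d ≡ -847 ≡ 2033 (mod 2880).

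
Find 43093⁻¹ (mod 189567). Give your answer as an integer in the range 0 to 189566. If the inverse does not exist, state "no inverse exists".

Apply the Euclidean algorithm to 189567 and 43093:
189567 = 4*43093 + 17195
43093 = 2*17195 + 8703
17195 = 1*8703 + 8492
8703 = 1*8492 + 211
8492 = 40*211 + 52
211 = 4*52 + 3
52 = 17*3 + 1
3 = 3*1 + 0
gcd = 1, so the inverse exists. Back-substitute:
1 = 52 − 17·3
1 = −17·211 + 69·52
1 = 69·8492 − 2777·211
1 = −2777·8703 + 2846·8492
1 = 2846·17195 − 5623·8703
1 = −5623·43093 + 14092·17195
1 = 14092·189567 − 61991·43093
Thus 43093·(-61991) ≡ 1 (mod 189567); reducing, -61991 mod 189567 = 127576.

127576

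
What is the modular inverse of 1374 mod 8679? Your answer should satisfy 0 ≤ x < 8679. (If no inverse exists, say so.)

Compute gcd(1374, 8679):
8679 = 6×1374 + 435
1374 = 3×435 + 69
435 = 6×69 + 21
69 = 3×21 + 6
21 = 3×6 + 3
6 = 2×3 + 0
The gcd is 3, not 1, hence no inverse exists.

no inverse exists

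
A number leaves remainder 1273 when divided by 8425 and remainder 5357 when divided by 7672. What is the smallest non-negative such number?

55842173

Write x = 1273 + 8425·k. Then 8425·k ≡ 5357 − 1273 ≡ 4084 (mod 7672).
Need 8425⁻¹ mod 7672. Extended Euclid on (7672, 753):
7672 = 10·753 + 142
753 = 5·142 + 43
142 = 3·43 + 13
43 = 3·13 + 4
13 = 3·4 + 1
4 = 4·1 + 0
Back-substitute:
1 = 13 − 3·4
1 = −3·43 + 10·13
1 = 10·142 − 33·43
1 = −33·753 + 175·142
1 = 175·7672 − 1783·753
8425⁻¹ ≡ 5889 (mod 7672), so k ≡ 5889·4084 ≡ 6628 (mod 7672).
x = 1273 + 8425·6628 = 55842173.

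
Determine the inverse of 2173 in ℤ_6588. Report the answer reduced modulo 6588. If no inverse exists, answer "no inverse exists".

Run Euclid on (6588, 2173):
6588 = 3*2173 + 69
2173 = 31*69 + 34
69 = 2*34 + 1
34 = 34*1 + 0
The gcd is 1. Working backward:
1 = 69 − 2·34
1 = −2·2173 + 63·69
1 = 63·6588 − 191·2173
So 2173·(-191) ≡ 1 (mod 6588), and -191 ≡ 6397 (mod 6588).

6397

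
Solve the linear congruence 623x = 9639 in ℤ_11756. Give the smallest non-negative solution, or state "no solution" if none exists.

2261

First find gcd(623, 11756):
11756 = 18×623 + 542
623 = 1×542 + 81
542 = 6×81 + 56
81 = 1×56 + 25
56 = 2×25 + 6
25 = 4×6 + 1
6 = 6×1 + 0
gcd = 1, so a unique solution mod 11756 exists.
Back-substitute for the Bézout coefficients:
1 = 25 − 4·6
1 = −4·56 + 9·25
1 = 9·81 − 13·56
1 = −13·542 + 87·81
1 = 87·623 − 100·542
1 = −100·11756 + 1887·623
So 623·(1887) ≡ 1 (mod 11756), giving 623⁻¹ ≡ 1887.
x ≡ 623⁻¹·9639 ≡ 1887·9639 ≡ 2261 (mod 11756).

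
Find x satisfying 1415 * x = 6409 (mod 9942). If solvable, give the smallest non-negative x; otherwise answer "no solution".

First find gcd(1415, 9942):
9942 = 7·1415 + 37
1415 = 38·37 + 9
37 = 4·9 + 1
9 = 9·1 + 0
gcd = 1, so a unique solution mod 9942 exists.
Back-substitute for the Bézout coefficients:
1 = 37 − 4·9
1 = −4·1415 + 153·37
1 = 153·9942 − 1075·1415
So 1415·(-1075) ≡ 1 (mod 9942), giving 1415⁻¹ ≡ 8867.
x ≡ 1415⁻¹·6409 ≡ 8867·6409 ≡ 131 (mod 9942).

131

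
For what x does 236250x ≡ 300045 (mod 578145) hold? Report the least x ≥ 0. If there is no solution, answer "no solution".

First find gcd(236250, 578145):
578145 = 2·236250 + 105645
236250 = 2·105645 + 24960
105645 = 4·24960 + 5805
24960 = 4·5805 + 1740
5805 = 3·1740 + 585
1740 = 2·585 + 570
585 = 1·570 + 15
570 = 38·15 + 0
gcd = 15 and 15 | 300045, so solutions exist. Divide through by 15: 15750x ≡ 20003 (mod 38543).
Now find 15750⁻¹ mod 38543:
38543 = 2*15750 + 7043
15750 = 2*7043 + 1664
7043 = 4*1664 + 387
1664 = 4*387 + 116
387 = 3*116 + 39
116 = 2*39 + 38
39 = 1*38 + 1
38 = 38*1 + 0
Back-substitute:
1 = 39 − 38
1 = −116 + 3·39
1 = 3·387 − 10·116
1 = −10·1664 + 43·387
1 = 43·7043 − 182·1664
1 = −182·15750 + 407·7043
1 = 407·38543 − 996·15750
So 15750·(-996) ≡ 1 (mod 38543), i.e. 15750⁻¹ ≡ 37547.
Then x ≡ 37547·20003 ≡ 3743 (mod 38543); the smallest non-negative solution is x = 3743.

3743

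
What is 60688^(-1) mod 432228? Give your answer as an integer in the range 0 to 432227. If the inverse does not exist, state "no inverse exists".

no inverse exists

Euclidean algorithm on 432228, 60688:
432228 = 7·60688 + 7412
60688 = 8·7412 + 1392
7412 = 5·1392 + 452
1392 = 3·452 + 36
452 = 12·36 + 20
36 = 1·20 + 16
20 = 1·16 + 4
16 = 4·4 + 0
The gcd is 4, not 1, hence no inverse exists.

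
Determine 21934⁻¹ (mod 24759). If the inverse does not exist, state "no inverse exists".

gcd(24759, 21934) by repeated division:
24759 = 1×21934 + 2825
21934 = 7×2825 + 2159
2825 = 1×2159 + 666
2159 = 3×666 + 161
666 = 4×161 + 22
161 = 7×22 + 7
22 = 3×7 + 1
7 = 7×1 + 0
Since gcd(21934, 24759) = 1, back-substitute to write 1 as a combination:
1 = 22 − 3·7
1 = −3·161 + 22·22
1 = 22·666 − 91·161
1 = −91·2159 + 295·666
1 = 295·2825 − 386·2159
1 = −386·21934 + 2997·2825
1 = 2997·24759 − 3383·21934
Hence 21934⁻¹ ≡ -3383 ≡ 21376 (mod 24759).

21376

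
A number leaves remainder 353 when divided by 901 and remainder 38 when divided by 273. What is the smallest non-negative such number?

113879

Write x = 353 + 901·k. Then 901·k ≡ 38 − 353 ≡ 231 (mod 273).
Need 901⁻¹ mod 273. Extended Euclid on (273, 82):
273 = 3×82 + 27
82 = 3×27 + 1
27 = 27×1 + 0
Back-substitute:
1 = 82 − 3·27
1 = −3·273 + 10·82
901⁻¹ ≡ 10 (mod 273), so k ≡ 10·231 ≡ 126 (mod 273).
x = 353 + 901·126 = 113879.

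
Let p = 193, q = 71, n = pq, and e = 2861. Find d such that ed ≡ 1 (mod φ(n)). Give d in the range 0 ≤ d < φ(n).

6821

φ(n) = (p−1)(q−1) = 192·70 = 13440.
Need d with 2861·d ≡ 1 (mod 13440). Apply the extended Euclidean algorithm:
13440 = 4*2861 + 1996
2861 = 1*1996 + 865
1996 = 2*865 + 266
865 = 3*266 + 67
266 = 3*67 + 65
67 = 1*65 + 2
65 = 32*2 + 1
2 = 2*1 + 0
Back-substitute:
1 = 65 − 32·2
1 = −32·67 + 33·65
1 = 33·266 − 131·67
1 = −131·865 + 426·266
1 = 426·1996 − 983·865
1 = −983·2861 + 1409·1996
1 = 1409·13440 − 6619·2861
So 2861·(-6619) ≡ 1 (mod 13440), hence d ≡ -6619 ≡ 6821 (mod 13440).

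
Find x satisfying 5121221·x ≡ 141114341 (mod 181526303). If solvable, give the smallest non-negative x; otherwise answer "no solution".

gcd(5121221, 181526303):
181526303 = 35×5121221 + 2283568
5121221 = 2×2283568 + 554085
2283568 = 4×554085 + 67228
554085 = 8×67228 + 16261
67228 = 4×16261 + 2184
16261 = 7×2184 + 973
2184 = 2×973 + 238
973 = 4×238 + 21
238 = 11×21 + 7
21 = 3×7 + 0
gcd = 7, but 7 ∤ 141114341, so the congruence has no solution.

no solution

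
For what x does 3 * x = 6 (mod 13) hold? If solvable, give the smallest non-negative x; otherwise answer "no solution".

2

First find gcd(3, 13):
13 = 4*3 + 1
3 = 3*1 + 0
gcd = 1, so a unique solution mod 13 exists.
Back-substitute for the Bézout coefficients:
1 = 13 − 4·3
So 3·(-4) ≡ 1 (mod 13), giving 3⁻¹ ≡ 9.
x ≡ 3⁻¹·6 ≡ 9·6 ≡ 2 (mod 13).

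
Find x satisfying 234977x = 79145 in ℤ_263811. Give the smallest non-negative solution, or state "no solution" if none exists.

149689

First find gcd(234977, 263811):
263811 = 1×234977 + 28834
234977 = 8×28834 + 4305
28834 = 6×4305 + 3004
4305 = 1×3004 + 1301
3004 = 2×1301 + 402
1301 = 3×402 + 95
402 = 4×95 + 22
95 = 4×22 + 7
22 = 3×7 + 1
7 = 7×1 + 0
gcd = 1, so a unique solution mod 263811 exists.
Back-substitute for the Bézout coefficients:
1 = 22 − 3·7
1 = −3·95 + 13·22
1 = 13·402 − 55·95
1 = −55·1301 + 178·402
1 = 178·3004 − 411·1301
1 = −411·4305 + 589·3004
1 = 589·28834 − 3945·4305
1 = −3945·234977 + 32149·28834
1 = 32149·263811 − 36094·234977
So 234977·(-36094) ≡ 1 (mod 263811), giving 234977⁻¹ ≡ 227717.
x ≡ 234977⁻¹·79145 ≡ 227717·79145 ≡ 149689 (mod 263811).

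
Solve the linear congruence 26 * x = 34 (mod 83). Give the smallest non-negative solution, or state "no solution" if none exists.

46

First find gcd(26, 83):
83 = 3×26 + 5
26 = 5×5 + 1
5 = 5×1 + 0
gcd = 1, so a unique solution mod 83 exists.
Back-substitute for the Bézout coefficients:
1 = 26 − 5·5
1 = −5·83 + 16·26
So 26·(16) ≡ 1 (mod 83), giving 26⁻¹ ≡ 16.
x ≡ 26⁻¹·34 ≡ 16·34 ≡ 46 (mod 83).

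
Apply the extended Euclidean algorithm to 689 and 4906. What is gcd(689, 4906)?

1

Repeated division:
4906 = 7*689 + 83
689 = 8*83 + 25
83 = 3*25 + 8
25 = 3*8 + 1
8 = 8*1 + 0
gcd(689, 4906) = 1.
Express as a combination:
1 = 25 − 3·8
1 = −3·83 + 10·25
1 = 10·689 − 83·83
1 = −83·4906 + 591·689
So 1 = (-83)·4906 + (591)·689.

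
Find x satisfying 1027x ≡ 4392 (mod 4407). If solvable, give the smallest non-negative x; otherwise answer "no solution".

no solution

gcd(1027, 4407):
4407 = 4·1027 + 299
1027 = 3·299 + 130
299 = 2·130 + 39
130 = 3·39 + 13
39 = 3·13 + 0
gcd = 13, but 13 ∤ 4392, so the congruence has no solution.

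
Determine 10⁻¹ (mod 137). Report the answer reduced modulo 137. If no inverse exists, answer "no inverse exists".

Run Euclid on (137, 10):
137 = 13*10 + 7
10 = 1*7 + 3
7 = 2*3 + 1
3 = 3*1 + 0
gcd = 1, so the inverse exists. Back-substitute:
1 = 7 − 2·3
1 = −2·10 + 3·7
1 = 3·137 − 41·10
Thus 10·(-41) ≡ 1 (mod 137); reducing, -41 mod 137 = 96.

96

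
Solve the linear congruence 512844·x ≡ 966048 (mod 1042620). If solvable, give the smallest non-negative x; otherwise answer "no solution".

13987

First find gcd(512844, 1042620):
1042620 = 2*512844 + 16932
512844 = 30*16932 + 4884
16932 = 3*4884 + 2280
4884 = 2*2280 + 324
2280 = 7*324 + 12
324 = 27*12 + 0
gcd = 12 and 12 | 966048, so solutions exist. Divide through by 12: 42737x ≡ 80504 (mod 86885).
Now find 42737⁻¹ mod 86885:
86885 = 2·42737 + 1411
42737 = 30·1411 + 407
1411 = 3·407 + 190
407 = 2·190 + 27
190 = 7·27 + 1
27 = 27·1 + 0
Back-substitute:
1 = 190 − 7·27
1 = −7·407 + 15·190
1 = 15·1411 − 52·407
1 = −52·42737 + 1575·1411
1 = 1575·86885 − 3202·42737
So 42737·(-3202) ≡ 1 (mod 86885), i.e. 42737⁻¹ ≡ 83683.
Then x ≡ 83683·80504 ≡ 13987 (mod 86885); the smallest non-negative solution is x = 13987.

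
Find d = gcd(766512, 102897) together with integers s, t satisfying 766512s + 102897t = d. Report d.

Euclidean algorithm:
766512 = 7*102897 + 46233
102897 = 2*46233 + 10431
46233 = 4*10431 + 4509
10431 = 2*4509 + 1413
4509 = 3*1413 + 270
1413 = 5*270 + 63
270 = 4*63 + 18
63 = 3*18 + 9
18 = 2*9 + 0
gcd(766512, 102897) = 9.
Express as a combination:
9 = 63 − 3·18
9 = −3·270 + 13·63
9 = 13·1413 − 68·270
9 = −68·4509 + 217·1413
9 = 217·10431 − 502·4509
9 = −502·46233 + 2225·10431
9 = 2225·102897 − 4952·46233
9 = −4952·766512 + 36889·102897
So 9 = (-4952)·766512 + (36889)·102897.

9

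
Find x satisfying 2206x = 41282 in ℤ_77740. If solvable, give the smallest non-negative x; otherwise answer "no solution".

34237

First find gcd(2206, 77740):
77740 = 35·2206 + 530
2206 = 4·530 + 86
530 = 6·86 + 14
86 = 6·14 + 2
14 = 7·2 + 0
gcd = 2 and 2 | 41282, so solutions exist. Divide through by 2: 1103x ≡ 20641 (mod 38870).
Now find 1103⁻¹ mod 38870:
38870 = 35·1103 + 265
1103 = 4·265 + 43
265 = 6·43 + 7
43 = 6·7 + 1
7 = 7·1 + 0
Back-substitute:
1 = 43 − 6·7
1 = −6·265 + 37·43
1 = 37·1103 − 154·265
1 = −154·38870 + 5427·1103
So 1103⁻¹ ≡ 5427 (mod 38870).
Then x ≡ 5427·20641 ≡ 34237 (mod 38870); the smallest non-negative solution is x = 34237.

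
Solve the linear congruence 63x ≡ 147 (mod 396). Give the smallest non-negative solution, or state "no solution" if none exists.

no solution

gcd(63, 396):
396 = 6×63 + 18
63 = 3×18 + 9
18 = 2×9 + 0
gcd = 9, but 9 ∤ 147, so the congruence has no solution.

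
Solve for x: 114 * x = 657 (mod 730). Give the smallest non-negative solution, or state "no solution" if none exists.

no solution

gcd(114, 730):
730 = 6*114 + 46
114 = 2*46 + 22
46 = 2*22 + 2
22 = 11*2 + 0
gcd = 2, but 2 ∤ 657, so the congruence has no solution.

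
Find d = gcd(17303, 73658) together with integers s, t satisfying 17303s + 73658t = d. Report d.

13

Repeated division:
73658 = 4*17303 + 4446
17303 = 3*4446 + 3965
4446 = 1*3965 + 481
3965 = 8*481 + 117
481 = 4*117 + 13
117 = 9*13 + 0
gcd(17303, 73658) = 13.
Back-substituting:
13 = 481 − 4·117
13 = −4·3965 + 33·481
13 = 33·4446 − 37·3965
13 = −37·17303 + 144·4446
13 = 144·73658 − 613·17303
So 13 = (144)·73658 + (-613)·17303.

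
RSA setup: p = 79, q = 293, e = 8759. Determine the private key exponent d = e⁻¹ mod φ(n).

φ(n) = (p−1)(q−1) = 78·292 = 22776.
Need d with 8759·d ≡ 1 (mod 22776). Apply the extended Euclidean algorithm:
22776 = 2×8759 + 5258
8759 = 1×5258 + 3501
5258 = 1×3501 + 1757
3501 = 1×1757 + 1744
1757 = 1×1744 + 13
1744 = 134×13 + 2
13 = 6×2 + 1
2 = 2×1 + 0
Back-substitute:
1 = 13 − 6·2
1 = −6·1744 + 805·13
1 = 805·1757 − 811·1744
1 = −811·3501 + 1616·1757
1 = 1616·5258 − 2427·3501
1 = −2427·8759 + 4043·5258
1 = 4043·22776 − 10513·8759
So 8759·(-10513) ≡ 1 (mod 22776), hence d ≡ -10513 ≡ 12263 (mod 22776).

12263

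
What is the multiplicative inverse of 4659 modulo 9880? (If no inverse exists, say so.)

5819

Run Euclid on (9880, 4659):
9880 = 2·4659 + 562
4659 = 8·562 + 163
562 = 3·163 + 73
163 = 2·73 + 17
73 = 4·17 + 5
17 = 3·5 + 2
5 = 2·2 + 1
2 = 2·1 + 0
gcd = 1, so the inverse exists. Back-substitute:
1 = 5 − 2·2
1 = −2·17 + 7·5
1 = 7·73 − 30·17
1 = −30·163 + 67·73
1 = 67·562 − 231·163
1 = −231·4659 + 1915·562
1 = 1915·9880 − 4061·4659
So 4659·(-4061) ≡ 1 (mod 9880), and -4061 ≡ 5819 (mod 9880).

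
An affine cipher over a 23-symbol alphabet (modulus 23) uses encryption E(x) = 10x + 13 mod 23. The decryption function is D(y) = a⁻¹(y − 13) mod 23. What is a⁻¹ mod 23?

Run Euclid on (23, 10):
23 = 2*10 + 3
10 = 3*3 + 1
3 = 3*1 + 0
Since gcd(10, 23) = 1, back-substitute to write 1 as a combination:
1 = 10 − 3·3
1 = −3·23 + 7·10
So 10·7 ≡ 1 (mod 23).

7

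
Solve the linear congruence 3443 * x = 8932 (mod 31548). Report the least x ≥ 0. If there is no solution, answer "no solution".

644

First find gcd(3443, 31548):
31548 = 9×3443 + 561
3443 = 6×561 + 77
561 = 7×77 + 22
77 = 3×22 + 11
22 = 2×11 + 0
gcd = 11 and 11 | 8932, so solutions exist. Divide through by 11: 313x ≡ 812 (mod 2868).
Now find 313⁻¹ mod 2868:
2868 = 9·313 + 51
313 = 6·51 + 7
51 = 7·7 + 2
7 = 3·2 + 1
2 = 2·1 + 0
Back-substitute:
1 = 7 − 3·2
1 = −3·51 + 22·7
1 = 22·313 − 135·51
1 = −135·2868 + 1237·313
So 313⁻¹ ≡ 1237 (mod 2868).
Then x ≡ 1237·812 ≡ 644 (mod 2868); the smallest non-negative solution is x = 644.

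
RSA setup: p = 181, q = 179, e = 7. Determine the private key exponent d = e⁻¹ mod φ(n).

φ(n) = (p−1)(q−1) = 180·178 = 32040.
Need d with 7·d ≡ 1 (mod 32040). Apply the extended Euclidean algorithm:
32040 = 4577*7 + 1
7 = 7*1 + 0
Back-substitute:
1 = 32040 − 4577·7
So 7·(-4577) ≡ 1 (mod 32040), hence d ≡ -4577 ≡ 27463 (mod 32040).

27463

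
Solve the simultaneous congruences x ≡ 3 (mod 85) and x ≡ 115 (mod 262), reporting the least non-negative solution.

Write x = 3 + 85·k. Then 85·k ≡ 115 − 3 ≡ 112 (mod 262).
Need 85⁻¹ mod 262. Extended Euclid on (262, 85):
262 = 3*85 + 7
85 = 12*7 + 1
7 = 7*1 + 0
Back-substitute:
1 = 85 − 12·7
1 = −12·262 + 37·85
85⁻¹ ≡ 37 (mod 262), so k ≡ 37·112 ≡ 214 (mod 262).
x = 3 + 85·214 = 18193.

18193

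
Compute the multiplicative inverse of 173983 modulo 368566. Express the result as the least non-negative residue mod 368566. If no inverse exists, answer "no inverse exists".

301419

Extended Euclidean algorithm:
368566 = 2*173983 + 20600
173983 = 8*20600 + 9183
20600 = 2*9183 + 2234
9183 = 4*2234 + 247
2234 = 9*247 + 11
247 = 22*11 + 5
11 = 2*5 + 1
5 = 5*1 + 0
The gcd is 1. Working backward:
1 = 11 − 2·5
1 = −2·247 + 45·11
1 = 45·2234 − 407·247
1 = −407·9183 + 1673·2234
1 = 1673·20600 − 3753·9183
1 = −3753·173983 + 31697·20600
1 = 31697·368566 − 67147·173983
Hence 173983⁻¹ ≡ -67147 ≡ 301419 (mod 368566).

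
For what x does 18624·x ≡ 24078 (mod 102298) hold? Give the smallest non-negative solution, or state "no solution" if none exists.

First find gcd(18624, 102298):
102298 = 5×18624 + 9178
18624 = 2×9178 + 268
9178 = 34×268 + 66
268 = 4×66 + 4
66 = 16×4 + 2
4 = 2×2 + 0
gcd = 2 and 2 | 24078, so solutions exist. Divide through by 2: 9312x ≡ 12039 (mod 51149).
Now find 9312⁻¹ mod 51149:
51149 = 5*9312 + 4589
9312 = 2*4589 + 134
4589 = 34*134 + 33
134 = 4*33 + 2
33 = 16*2 + 1
2 = 2*1 + 0
Back-substitute:
1 = 33 − 16·2
1 = −16·134 + 65·33
1 = 65·4589 − 2226·134
1 = −2226·9312 + 4517·4589
1 = 4517·51149 − 24811·9312
So 9312·(-24811) ≡ 1 (mod 51149), i.e. 9312⁻¹ ≡ 26338.
Then x ≡ 26338·12039 ≡ 10531 (mod 51149); the smallest non-negative solution is x = 10531.

10531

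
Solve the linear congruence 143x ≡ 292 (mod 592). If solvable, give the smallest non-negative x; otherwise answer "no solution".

First find gcd(143, 592):
592 = 4×143 + 20
143 = 7×20 + 3
20 = 6×3 + 2
3 = 1×2 + 1
2 = 2×1 + 0
gcd = 1, so a unique solution mod 592 exists.
Back-substitute for the Bézout coefficients:
1 = 3 − 2
1 = −20 + 7·3
1 = 7·143 − 50·20
1 = −50·592 + 207·143
So 143·(207) ≡ 1 (mod 592), giving 143⁻¹ ≡ 207.
x ≡ 143⁻¹·292 ≡ 207·292 ≡ 60 (mod 592).

60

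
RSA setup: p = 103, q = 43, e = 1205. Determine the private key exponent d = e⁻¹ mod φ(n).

3221

φ(n) = (p−1)(q−1) = 102·42 = 4284.
Need d with 1205·d ≡ 1 (mod 4284). Apply the extended Euclidean algorithm:
4284 = 3*1205 + 669
1205 = 1*669 + 536
669 = 1*536 + 133
536 = 4*133 + 4
133 = 33*4 + 1
4 = 4*1 + 0
Back-substitute:
1 = 133 − 33·4
1 = −33·536 + 133·133
1 = 133·669 − 166·536
1 = −166·1205 + 299·669
1 = 299·4284 − 1063·1205
So 1205·(-1063) ≡ 1 (mod 4284), hence d ≡ -1063 ≡ 3221 (mod 4284).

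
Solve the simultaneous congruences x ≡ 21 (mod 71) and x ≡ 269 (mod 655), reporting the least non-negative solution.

13369

Write x = 21 + 71·k. Then 71·k ≡ 269 − 21 ≡ 248 (mod 655).
Need 71⁻¹ mod 655. Extended Euclid on (655, 71):
655 = 9*71 + 16
71 = 4*16 + 7
16 = 2*7 + 2
7 = 3*2 + 1
2 = 2*1 + 0
Back-substitute:
1 = 7 − 3·2
1 = −3·16 + 7·7
1 = 7·71 − 31·16
1 = −31·655 + 286·71
71⁻¹ ≡ 286 (mod 655), so k ≡ 286·248 ≡ 188 (mod 655).
x = 21 + 71·188 = 13369.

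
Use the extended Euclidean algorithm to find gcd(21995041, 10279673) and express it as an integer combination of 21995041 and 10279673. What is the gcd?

Apply Euclid's algorithm to 21995041 and 10279673:
21995041 = 2*10279673 + 1435695
10279673 = 7*1435695 + 229808
1435695 = 6*229808 + 56847
229808 = 4*56847 + 2420
56847 = 23*2420 + 1187
2420 = 2*1187 + 46
1187 = 25*46 + 37
46 = 1*37 + 9
37 = 4*9 + 1
9 = 9*1 + 0
gcd(21995041, 10279673) = 1.
Working backward:
1 = 37 − 4·9
1 = −4·46 + 5·37
1 = 5·1187 − 129·46
1 = −129·2420 + 263·1187
1 = 263·56847 − 6178·2420
1 = −6178·229808 + 24975·56847
1 = 24975·1435695 − 156028·229808
1 = −156028·10279673 + 1117171·1435695
1 = 1117171·21995041 − 2390370·10279673
So 1 = (1117171)·21995041 + (-2390370)·10279673.

1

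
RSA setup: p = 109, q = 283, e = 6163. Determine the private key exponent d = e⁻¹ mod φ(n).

29947

φ(n) = (p−1)(q−1) = 108·282 = 30456.
Need d with 6163·d ≡ 1 (mod 30456). Apply the extended Euclidean algorithm:
30456 = 4×6163 + 5804
6163 = 1×5804 + 359
5804 = 16×359 + 60
359 = 5×60 + 59
60 = 1×59 + 1
59 = 59×1 + 0
Back-substitute:
1 = 60 − 59
1 = −359 + 6·60
1 = 6·5804 − 97·359
1 = −97·6163 + 103·5804
1 = 103·30456 − 509·6163
So 6163·(-509) ≡ 1 (mod 30456), hence d ≡ -509 ≡ 29947 (mod 30456).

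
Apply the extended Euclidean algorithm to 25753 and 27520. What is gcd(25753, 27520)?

Apply Euclid's algorithm to 27520 and 25753:
27520 = 1×25753 + 1767
25753 = 14×1767 + 1015
1767 = 1×1015 + 752
1015 = 1×752 + 263
752 = 2×263 + 226
263 = 1×226 + 37
226 = 6×37 + 4
37 = 9×4 + 1
4 = 4×1 + 0
gcd(25753, 27520) = 1.
Back-substituting:
1 = 37 − 9·4
1 = −9·226 + 55·37
1 = 55·263 − 64·226
1 = −64·752 + 183·263
1 = 183·1015 − 247·752
1 = −247·1767 + 430·1015
1 = 430·25753 − 6267·1767
1 = −6267·27520 + 6697·25753
So 1 = (-6267)·27520 + (6697)·25753.

1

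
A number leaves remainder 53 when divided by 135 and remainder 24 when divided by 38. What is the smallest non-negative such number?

Write x = 53 + 135·k. Then 135·k ≡ 24 − 53 ≡ 9 (mod 38).
Need 135⁻¹ mod 38. Extended Euclid on (38, 21):
38 = 1*21 + 17
21 = 1*17 + 4
17 = 4*4 + 1
4 = 4*1 + 0
Back-substitute:
1 = 17 − 4·4
1 = −4·21 + 5·17
1 = 5·38 − 9·21
135⁻¹ ≡ 29 (mod 38), so k ≡ 29·9 ≡ 33 (mod 38).
x = 53 + 135·33 = 4508.

4508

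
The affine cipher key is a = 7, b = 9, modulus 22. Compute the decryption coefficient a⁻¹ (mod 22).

Run Euclid on (22, 7):
22 = 3*7 + 1
7 = 7*1 + 0
Since gcd(7, 22) = 1, back-substitute to write 1 as a combination:
1 = 22 − 3·7
Hence 7⁻¹ ≡ -3 ≡ 19 (mod 22).

19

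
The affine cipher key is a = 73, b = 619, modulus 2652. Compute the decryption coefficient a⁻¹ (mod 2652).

Run Euclid on (2652, 73):
2652 = 36*73 + 24
73 = 3*24 + 1
24 = 24*1 + 0
The gcd is 1. Working backward:
1 = 73 − 3·24
1 = −3·2652 + 109·73
So 73·109 ≡ 1 (mod 2652).

109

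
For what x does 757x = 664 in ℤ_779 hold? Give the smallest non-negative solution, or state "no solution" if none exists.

678

First find gcd(757, 779):
779 = 1·757 + 22
757 = 34·22 + 9
22 = 2·9 + 4
9 = 2·4 + 1
4 = 4·1 + 0
gcd = 1, so a unique solution mod 779 exists.
Back-substitute for the Bézout coefficients:
1 = 9 − 2·4
1 = −2·22 + 5·9
1 = 5·757 − 172·22
1 = −172·779 + 177·757
So 757·(177) ≡ 1 (mod 779), giving 757⁻¹ ≡ 177.
x ≡ 757⁻¹·664 ≡ 177·664 ≡ 678 (mod 779).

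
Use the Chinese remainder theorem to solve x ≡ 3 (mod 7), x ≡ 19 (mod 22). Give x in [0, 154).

Write x = 3 + 7·k. Then 7·k ≡ 19 − 3 ≡ 16 (mod 22).
Need 7⁻¹ mod 22. Extended Euclid on (22, 7):
22 = 3×7 + 1
7 = 7×1 + 0
Back-substitute:
1 = 22 − 3·7
7⁻¹ ≡ 19 (mod 22), so k ≡ 19·16 ≡ 18 (mod 22).
x = 3 + 7·18 = 129.

129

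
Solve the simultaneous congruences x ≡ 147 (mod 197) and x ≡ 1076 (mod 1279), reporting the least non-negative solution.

121302

Write x = 147 + 197·k. Then 197·k ≡ 1076 − 147 ≡ 929 (mod 1279).
Need 197⁻¹ mod 1279. Extended Euclid on (1279, 197):
1279 = 6·197 + 97
197 = 2·97 + 3
97 = 32·3 + 1
3 = 3·1 + 0
Back-substitute:
1 = 97 − 32·3
1 = −32·197 + 65·97
1 = 65·1279 − 422·197
197⁻¹ ≡ 857 (mod 1279), so k ≡ 857·929 ≡ 615 (mod 1279).
x = 147 + 197·615 = 121302.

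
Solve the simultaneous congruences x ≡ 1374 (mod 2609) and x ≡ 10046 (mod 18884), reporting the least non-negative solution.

Write x = 1374 + 2609·k. Then 2609·k ≡ 10046 − 1374 ≡ 8672 (mod 18884).
Need 2609⁻¹ mod 18884. Extended Euclid on (18884, 2609):
18884 = 7*2609 + 621
2609 = 4*621 + 125
621 = 4*125 + 121
125 = 1*121 + 4
121 = 30*4 + 1
4 = 4*1 + 0
Back-substitute:
1 = 121 − 30·4
1 = −30·125 + 31·121
1 = 31·621 − 154·125
1 = −154·2609 + 647·621
1 = 647·18884 − 4683·2609
2609⁻¹ ≡ 14201 (mod 18884), so k ≡ 14201·8672 ≡ 8508 (mod 18884).
x = 1374 + 2609·8508 = 22198746.

22198746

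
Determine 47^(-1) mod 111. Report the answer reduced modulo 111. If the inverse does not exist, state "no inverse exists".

Run Euclid on (111, 47):
111 = 2·47 + 17
47 = 2·17 + 13
17 = 1·13 + 4
13 = 3·4 + 1
4 = 4·1 + 0
The gcd is 1. Working backward:
1 = 13 − 3·4
1 = −3·17 + 4·13
1 = 4·47 − 11·17
1 = −11·111 + 26·47
So 47·26 ≡ 1 (mod 111).

26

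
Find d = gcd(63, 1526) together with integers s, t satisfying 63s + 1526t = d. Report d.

7

Apply Euclid's algorithm to 1526 and 63:
1526 = 24·63 + 14
63 = 4·14 + 7
14 = 2·7 + 0
gcd(63, 1526) = 7.
Express as a combination:
7 = 63 − 4·14
7 = −4·1526 + 97·63
So 7 = (-4)·1526 + (97)·63.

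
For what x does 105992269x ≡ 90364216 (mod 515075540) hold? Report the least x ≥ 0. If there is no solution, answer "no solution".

501180044

First find gcd(105992269, 515075540):
515075540 = 4·105992269 + 91106464
105992269 = 1·91106464 + 14885805
91106464 = 6·14885805 + 1791634
14885805 = 8·1791634 + 552733
1791634 = 3·552733 + 133435
552733 = 4·133435 + 18993
133435 = 7·18993 + 484
18993 = 39·484 + 117
484 = 4·117 + 16
117 = 7·16 + 5
16 = 3·5 + 1
5 = 5·1 + 0
gcd = 1, so a unique solution mod 515075540 exists.
Back-substitute for the Bézout coefficients:
1 = 16 − 3·5
1 = −3·117 + 22·16
1 = 22·484 − 91·117
1 = −91·18993 + 3571·484
1 = 3571·133435 − 25088·18993
1 = −25088·552733 + 103923·133435
1 = 103923·1791634 − 336857·552733
1 = −336857·14885805 + 2798779·1791634
1 = 2798779·91106464 − 17129531·14885805
1 = −17129531·105992269 + 19928310·91106464
1 = 19928310·515075540 − 96842771·105992269
So 105992269·(-96842771) ≡ 1 (mod 515075540), giving 105992269⁻¹ ≡ 418232769.
x ≡ 105992269⁻¹·90364216 ≡ 418232769·90364216 ≡ 501180044 (mod 515075540).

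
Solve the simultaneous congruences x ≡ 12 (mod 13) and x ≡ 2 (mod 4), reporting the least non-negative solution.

Write x = 12 + 13·k. Then 13·k ≡ 2 − 12 ≡ 2 (mod 4).
Need 13⁻¹ mod 4. Extended Euclid on (4, 1):
4 = 4*1 + 0
13⁻¹ ≡ 1 (mod 4), so k ≡ 1·2 ≡ 2 (mod 4).
x = 12 + 13·2 = 38.

38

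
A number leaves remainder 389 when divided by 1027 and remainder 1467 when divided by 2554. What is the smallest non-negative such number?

Write x = 389 + 1027·k. Then 1027·k ≡ 1467 − 389 ≡ 1078 (mod 2554).
Need 1027⁻¹ mod 2554. Extended Euclid on (2554, 1027):
2554 = 2·1027 + 500
1027 = 2·500 + 27
500 = 18·27 + 14
27 = 1·14 + 13
14 = 1·13 + 1
13 = 13·1 + 0
Back-substitute:
1 = 14 − 13
1 = −27 + 2·14
1 = 2·500 − 37·27
1 = −37·1027 + 76·500
1 = 76·2554 − 189·1027
1027⁻¹ ≡ 2365 (mod 2554), so k ≡ 2365·1078 ≡ 578 (mod 2554).
x = 389 + 1027·578 = 593995.

593995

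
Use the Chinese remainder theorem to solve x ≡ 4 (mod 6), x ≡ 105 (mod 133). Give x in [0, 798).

238

Write x = 4 + 6·k. Then 6·k ≡ 105 − 4 ≡ 101 (mod 133).
Need 6⁻¹ mod 133. Extended Euclid on (133, 6):
133 = 22×6 + 1
6 = 6×1 + 0
Back-substitute:
1 = 133 − 22·6
6⁻¹ ≡ 111 (mod 133), so k ≡ 111·101 ≡ 39 (mod 133).
x = 4 + 6·39 = 238.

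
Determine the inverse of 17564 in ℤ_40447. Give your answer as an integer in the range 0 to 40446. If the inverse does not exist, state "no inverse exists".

9665

Run Euclid on (40447, 17564):
40447 = 2·17564 + 5319
17564 = 3·5319 + 1607
5319 = 3·1607 + 498
1607 = 3·498 + 113
498 = 4·113 + 46
113 = 2·46 + 21
46 = 2·21 + 4
21 = 5·4 + 1
4 = 4·1 + 0
Since gcd(17564, 40447) = 1, back-substitute to write 1 as a combination:
1 = 21 − 5·4
1 = −5·46 + 11·21
1 = 11·113 − 27·46
1 = −27·498 + 119·113
1 = 119·1607 − 384·498
1 = −384·5319 + 1271·1607
1 = 1271·17564 − 4197·5319
1 = −4197·40447 + 9665·17564
So 17564·9665 ≡ 1 (mod 40447).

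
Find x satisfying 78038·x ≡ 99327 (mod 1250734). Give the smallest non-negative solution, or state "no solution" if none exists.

no solution

gcd(78038, 1250734):
1250734 = 16*78038 + 2126
78038 = 36*2126 + 1502
2126 = 1*1502 + 624
1502 = 2*624 + 254
624 = 2*254 + 116
254 = 2*116 + 22
116 = 5*22 + 6
22 = 3*6 + 4
6 = 1*4 + 2
4 = 2*2 + 0
gcd = 2, but 2 ∤ 99327, so the congruence has no solution.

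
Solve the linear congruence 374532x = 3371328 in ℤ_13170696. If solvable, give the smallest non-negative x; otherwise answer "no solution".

145982

First find gcd(374532, 13170696):
13170696 = 35*374532 + 62076
374532 = 6*62076 + 2076
62076 = 29*2076 + 1872
2076 = 1*1872 + 204
1872 = 9*204 + 36
204 = 5*36 + 24
36 = 1*24 + 12
24 = 2*12 + 0
gcd = 12 and 12 | 3371328, so solutions exist. Divide through by 12: 31211x ≡ 280944 (mod 1097558).
Now find 31211⁻¹ mod 1097558:
1097558 = 35*31211 + 5173
31211 = 6*5173 + 173
5173 = 29*173 + 156
173 = 1*156 + 17
156 = 9*17 + 3
17 = 5*3 + 2
3 = 1*2 + 1
2 = 2*1 + 0
Back-substitute:
1 = 3 − 2
1 = −17 + 6·3
1 = 6·156 − 55·17
1 = −55·173 + 61·156
1 = 61·5173 − 1824·173
1 = −1824·31211 + 11005·5173
1 = 11005·1097558 − 386999·31211
So 31211·(-386999) ≡ 1 (mod 1097558), i.e. 31211⁻¹ ≡ 710559.
Then x ≡ 710559·280944 ≡ 145982 (mod 1097558); the smallest non-negative solution is x = 145982.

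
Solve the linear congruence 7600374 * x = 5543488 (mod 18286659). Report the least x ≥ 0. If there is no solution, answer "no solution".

gcd(7600374, 18286659):
18286659 = 2×7600374 + 3085911
7600374 = 2×3085911 + 1428552
3085911 = 2×1428552 + 228807
1428552 = 6×228807 + 55710
228807 = 4×55710 + 5967
55710 = 9×5967 + 2007
5967 = 2×2007 + 1953
2007 = 1×1953 + 54
1953 = 36×54 + 9
54 = 6×9 + 0
gcd = 9, but 9 ∤ 5543488, so the congruence has no solution.

no solution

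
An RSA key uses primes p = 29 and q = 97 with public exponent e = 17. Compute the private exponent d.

φ(n) = (p−1)(q−1) = 28·96 = 2688.
Need d with 17·d ≡ 1 (mod 2688). Apply the extended Euclidean algorithm:
2688 = 158×17 + 2
17 = 8×2 + 1
2 = 2×1 + 0
Back-substitute:
1 = 17 − 8·2
1 = −8·2688 + 1265·17
So 17·1265 ≡ 1 (mod 2688), hence d = 1265.

1265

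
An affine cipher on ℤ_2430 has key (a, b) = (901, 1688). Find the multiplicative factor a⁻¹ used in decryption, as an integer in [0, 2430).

Run Euclid on (2430, 901):
2430 = 2×901 + 628
901 = 1×628 + 273
628 = 2×273 + 82
273 = 3×82 + 27
82 = 3×27 + 1
27 = 27×1 + 0
The gcd is 1. Working backward:
1 = 82 − 3·27
1 = −3·273 + 10·82
1 = 10·628 − 23·273
1 = −23·901 + 33·628
1 = 33·2430 − 89·901
Hence 901⁻¹ ≡ -89 ≡ 2341 (mod 2430).

2341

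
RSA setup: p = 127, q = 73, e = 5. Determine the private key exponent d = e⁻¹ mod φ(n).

φ(n) = (p−1)(q−1) = 126·72 = 9072.
Need d with 5·d ≡ 1 (mod 9072). Apply the extended Euclidean algorithm:
9072 = 1814×5 + 2
5 = 2×2 + 1
2 = 2×1 + 0
Back-substitute:
1 = 5 − 2·2
1 = −2·9072 + 3629·5
So 5·3629 ≡ 1 (mod 9072), hence d = 3629.

3629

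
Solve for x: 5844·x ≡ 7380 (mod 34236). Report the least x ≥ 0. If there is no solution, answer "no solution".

First find gcd(5844, 34236):
34236 = 5·5844 + 5016
5844 = 1·5016 + 828
5016 = 6·828 + 48
828 = 17·48 + 12
48 = 4·12 + 0
gcd = 12 and 12 | 7380, so solutions exist. Divide through by 12: 487x ≡ 615 (mod 2853).
Now find 487⁻¹ mod 2853:
2853 = 5×487 + 418
487 = 1×418 + 69
418 = 6×69 + 4
69 = 17×4 + 1
4 = 4×1 + 0
Back-substitute:
1 = 69 − 17·4
1 = −17·418 + 103·69
1 = 103·487 − 120·418
1 = −120·2853 + 703·487
So 487⁻¹ ≡ 703 (mod 2853).
Then x ≡ 703·615 ≡ 1542 (mod 2853); the smallest non-negative solution is x = 1542.

1542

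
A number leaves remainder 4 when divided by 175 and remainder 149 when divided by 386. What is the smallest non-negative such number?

Write x = 4 + 175·k. Then 175·k ≡ 149 − 4 ≡ 145 (mod 386).
Need 175⁻¹ mod 386. Extended Euclid on (386, 175):
386 = 2*175 + 36
175 = 4*36 + 31
36 = 1*31 + 5
31 = 6*5 + 1
5 = 5*1 + 0
Back-substitute:
1 = 31 − 6·5
1 = −6·36 + 7·31
1 = 7·175 − 34·36
1 = −34·386 + 75·175
175⁻¹ ≡ 75 (mod 386), so k ≡ 75·145 ≡ 67 (mod 386).
x = 4 + 175·67 = 11729.

11729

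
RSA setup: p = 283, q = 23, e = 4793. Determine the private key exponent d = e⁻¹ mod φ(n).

φ(n) = (p−1)(q−1) = 282·22 = 6204.
Need d with 4793·d ≡ 1 (mod 6204). Apply the extended Euclidean algorithm:
6204 = 1·4793 + 1411
4793 = 3·1411 + 560
1411 = 2·560 + 291
560 = 1·291 + 269
291 = 1·269 + 22
269 = 12·22 + 5
22 = 4·5 + 2
5 = 2·2 + 1
2 = 2·1 + 0
Back-substitute:
1 = 5 − 2·2
1 = −2·22 + 9·5
1 = 9·269 − 110·22
1 = −110·291 + 119·269
1 = 119·560 − 229·291
1 = −229·1411 + 577·560
1 = 577·4793 − 1960·1411
1 = −1960·6204 + 2537·4793
So 4793·2537 ≡ 1 (mod 6204), hence d = 2537.

2537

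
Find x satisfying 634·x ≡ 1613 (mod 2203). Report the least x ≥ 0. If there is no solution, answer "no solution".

First find gcd(634, 2203):
2203 = 3*634 + 301
634 = 2*301 + 32
301 = 9*32 + 13
32 = 2*13 + 6
13 = 2*6 + 1
6 = 6*1 + 0
gcd = 1, so a unique solution mod 2203 exists.
Back-substitute for the Bézout coefficients:
1 = 13 − 2·6
1 = −2·32 + 5·13
1 = 5·301 − 47·32
1 = −47·634 + 99·301
1 = 99·2203 − 344·634
So 634·(-344) ≡ 1 (mod 2203), giving 634⁻¹ ≡ 1859.
x ≡ 634⁻¹·1613 ≡ 1859·1613 ≡ 284 (mod 2203).

284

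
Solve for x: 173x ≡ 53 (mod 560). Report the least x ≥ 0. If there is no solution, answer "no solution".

201

First find gcd(173, 560):
560 = 3·173 + 41
173 = 4·41 + 9
41 = 4·9 + 5
9 = 1·5 + 4
5 = 1·4 + 1
4 = 4·1 + 0
gcd = 1, so a unique solution mod 560 exists.
Back-substitute for the Bézout coefficients:
1 = 5 − 4
1 = −9 + 2·5
1 = 2·41 − 9·9
1 = −9·173 + 38·41
1 = 38·560 − 123·173
So 173·(-123) ≡ 1 (mod 560), giving 173⁻¹ ≡ 437.
x ≡ 173⁻¹·53 ≡ 437·53 ≡ 201 (mod 560).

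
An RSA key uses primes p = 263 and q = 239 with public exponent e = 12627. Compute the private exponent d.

φ(n) = (p−1)(q−1) = 262·238 = 62356.
Need d with 12627·d ≡ 1 (mod 62356). Apply the extended Euclidean algorithm:
62356 = 4×12627 + 11848
12627 = 1×11848 + 779
11848 = 15×779 + 163
779 = 4×163 + 127
163 = 1×127 + 36
127 = 3×36 + 19
36 = 1×19 + 17
19 = 1×17 + 2
17 = 8×2 + 1
2 = 2×1 + 0
Back-substitute:
1 = 17 − 8·2
1 = −8·19 + 9·17
1 = 9·36 − 17·19
1 = −17·127 + 60·36
1 = 60·163 − 77·127
1 = −77·779 + 368·163
1 = 368·11848 − 5597·779
1 = −5597·12627 + 5965·11848
1 = 5965·62356 − 29457·12627
So 12627·(-29457) ≡ 1 (mod 62356), hence d ≡ -29457 ≡ 32899 (mod 62356).

32899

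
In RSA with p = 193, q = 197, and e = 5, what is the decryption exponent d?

15053

φ(n) = (p−1)(q−1) = 192·196 = 37632.
Need d with 5·d ≡ 1 (mod 37632). Apply the extended Euclidean algorithm:
37632 = 7526·5 + 2
5 = 2·2 + 1
2 = 2·1 + 0
Back-substitute:
1 = 5 − 2·2
1 = −2·37632 + 15053·5
So 5·15053 ≡ 1 (mod 37632), hence d = 15053.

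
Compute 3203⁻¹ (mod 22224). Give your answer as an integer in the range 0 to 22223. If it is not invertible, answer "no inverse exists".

12635

Apply the Euclidean algorithm to 22224 and 3203:
22224 = 6*3203 + 3006
3203 = 1*3006 + 197
3006 = 15*197 + 51
197 = 3*51 + 44
51 = 1*44 + 7
44 = 6*7 + 2
7 = 3*2 + 1
2 = 2*1 + 0
Since gcd(3203, 22224) = 1, back-substitute to write 1 as a combination:
1 = 7 − 3·2
1 = −3·44 + 19·7
1 = 19·51 − 22·44
1 = −22·197 + 85·51
1 = 85·3006 − 1297·197
1 = −1297·3203 + 1382·3006
1 = 1382·22224 − 9589·3203
Hence 3203⁻¹ ≡ -9589 ≡ 12635 (mod 22224).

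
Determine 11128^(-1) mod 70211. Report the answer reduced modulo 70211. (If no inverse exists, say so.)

Apply the Euclidean algorithm to 70211 and 11128:
70211 = 6*11128 + 3443
11128 = 3*3443 + 799
3443 = 4*799 + 247
799 = 3*247 + 58
247 = 4*58 + 15
58 = 3*15 + 13
15 = 1*13 + 2
13 = 6*2 + 1
2 = 2*1 + 0
gcd = 1, so the inverse exists. Back-substitute:
1 = 13 − 6·2
1 = −6·15 + 7·13
1 = 7·58 − 27·15
1 = −27·247 + 115·58
1 = 115·799 − 372·247
1 = −372·3443 + 1603·799
1 = 1603·11128 − 5181·3443
1 = −5181·70211 + 32689·11128
So 11128·32689 ≡ 1 (mod 70211).

32689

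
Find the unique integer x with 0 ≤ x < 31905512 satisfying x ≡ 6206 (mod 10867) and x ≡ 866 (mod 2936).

1527586

Write x = 6206 + 10867·k. Then 10867·k ≡ 866 − 6206 ≡ 532 (mod 2936).
Need 10867⁻¹ mod 2936. Extended Euclid on (2936, 2059):
2936 = 1·2059 + 877
2059 = 2·877 + 305
877 = 2·305 + 267
305 = 1·267 + 38
267 = 7·38 + 1
38 = 38·1 + 0
Back-substitute:
1 = 267 − 7·38
1 = −7·305 + 8·267
1 = 8·877 − 23·305
1 = −23·2059 + 54·877
1 = 54·2936 − 77·2059
10867⁻¹ ≡ 2859 (mod 2936), so k ≡ 2859·532 ≡ 140 (mod 2936).
x = 6206 + 10867·140 = 1527586.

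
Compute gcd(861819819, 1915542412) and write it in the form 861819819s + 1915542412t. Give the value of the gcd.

7

Repeated division:
1915542412 = 2·861819819 + 191902774
861819819 = 4·191902774 + 94208723
191902774 = 2·94208723 + 3485328
94208723 = 27·3485328 + 104867
3485328 = 33·104867 + 24717
104867 = 4·24717 + 5999
24717 = 4·5999 + 721
5999 = 8·721 + 231
721 = 3·231 + 28
231 = 8·28 + 7
28 = 4·7 + 0
gcd(861819819, 1915542412) = 7.
Express as a combination:
7 = 231 − 8·28
7 = −8·721 + 25·231
7 = 25·5999 − 208·721
7 = −208·24717 + 857·5999
7 = 857·104867 − 3636·24717
7 = −3636·3485328 + 120845·104867
7 = 120845·94208723 − 3266451·3485328
7 = −3266451·191902774 + 6653747·94208723
7 = 6653747·861819819 − 29881439·191902774
7 = −29881439·1915542412 + 66416625·861819819
So 7 = (-29881439)·1915542412 + (66416625)·861819819.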